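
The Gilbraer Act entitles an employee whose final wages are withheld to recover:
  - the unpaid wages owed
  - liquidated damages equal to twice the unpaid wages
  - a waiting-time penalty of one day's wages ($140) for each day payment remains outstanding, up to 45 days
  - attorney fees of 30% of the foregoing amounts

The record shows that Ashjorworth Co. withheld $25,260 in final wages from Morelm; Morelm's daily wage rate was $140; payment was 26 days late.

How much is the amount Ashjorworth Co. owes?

$103,246

Doubled: 2 × $25,260 = $50,520
Penalty days: min(26, 45) = 26
Waiting-time penalty: 26 × $140 = $3,640
Subtotal: $25,260 + $50,520 + $3,640 = $79,420
Attorney fees: 30% of $79,420 = $23,826
Total award: $79,420 + $23,826 = $103,246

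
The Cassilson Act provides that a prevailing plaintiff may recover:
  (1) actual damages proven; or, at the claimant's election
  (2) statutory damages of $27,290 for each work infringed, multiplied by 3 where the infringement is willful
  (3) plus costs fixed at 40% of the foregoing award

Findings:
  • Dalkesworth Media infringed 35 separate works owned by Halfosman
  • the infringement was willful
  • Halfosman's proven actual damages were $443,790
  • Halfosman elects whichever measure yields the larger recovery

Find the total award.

Statutory damages: 35 × $27,290 = $955,150
Trebled: 3 × $955,150 = $2,865,450
Greater of actual damages ($443,790) or enhanced statutory damages ($2,865,450): $2,865,450
Costs: 40% of $2,865,450 = $1,146,180
Award plus costs: $2,865,450 + $1,146,180 = $4,011,630

$4,011,630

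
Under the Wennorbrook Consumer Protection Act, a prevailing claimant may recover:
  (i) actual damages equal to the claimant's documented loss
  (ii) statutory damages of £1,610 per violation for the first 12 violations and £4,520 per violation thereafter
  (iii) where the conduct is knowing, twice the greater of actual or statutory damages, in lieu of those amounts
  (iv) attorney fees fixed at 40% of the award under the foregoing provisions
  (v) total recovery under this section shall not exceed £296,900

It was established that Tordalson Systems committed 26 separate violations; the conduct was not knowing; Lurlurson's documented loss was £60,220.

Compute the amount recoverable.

£199,948

First 12 violations: 12 × £1,610 = £19,320
Remaining violations: (26 − 12) × £4,520 = £63,280
Statutory damages: £19,320 + £63,280 = £82,600
Conduct not knowing: the in-lieu enhancement does not apply.
Actual plus statutory damages: £60,220 + £82,600 = £142,820
Attorney fees: 40% of £142,820 = £57,128
Total before cap: £142,820 + £57,128 = £199,948
Cap at £296,900: £199,948 is within the cap, no reduction.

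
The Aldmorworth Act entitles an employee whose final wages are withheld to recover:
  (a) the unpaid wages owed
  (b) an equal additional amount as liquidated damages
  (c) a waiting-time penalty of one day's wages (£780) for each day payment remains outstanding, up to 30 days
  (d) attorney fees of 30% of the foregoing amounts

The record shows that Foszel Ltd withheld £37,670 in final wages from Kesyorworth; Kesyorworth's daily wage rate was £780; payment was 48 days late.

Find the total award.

Liquidated damages (equal amount): £37,670
Penalty days: min(48, 30) = 30
Waiting-time penalty: 30 × £780 = £23,400
Subtotal: £37,670 + £37,670 + £23,400 = £98,740
Attorney fees: 30% of £98,740 = £29,622
Total award: £98,740 + £29,622 = £128,362

£128,362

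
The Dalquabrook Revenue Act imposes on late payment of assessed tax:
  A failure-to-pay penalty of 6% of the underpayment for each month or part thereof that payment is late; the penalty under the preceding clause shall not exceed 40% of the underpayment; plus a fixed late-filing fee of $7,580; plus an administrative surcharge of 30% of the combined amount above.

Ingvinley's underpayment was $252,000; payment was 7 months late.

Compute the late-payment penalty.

Accrued rate: 6% × 7 = 42%, capped at 40% → 40%
Failure-to-pay penalty: 40% of $252,000 = $100,800
Penalty before surcharge: $100,800 + $7,580 = $108,380
Administrative surcharge: 30% of $108,380 = $32,514
Total penalty: $108,380 + $32,514 = $140,894

$140,894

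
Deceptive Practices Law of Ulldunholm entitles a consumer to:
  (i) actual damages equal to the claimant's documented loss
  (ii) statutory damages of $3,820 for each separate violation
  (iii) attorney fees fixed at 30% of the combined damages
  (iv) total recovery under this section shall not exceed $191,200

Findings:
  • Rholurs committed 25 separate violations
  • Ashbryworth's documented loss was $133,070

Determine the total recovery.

$191,200

Statutory damages: 25 × $3,820 = $95,500
Combined damages: $133,070 + $95,500 = $228,570
Attorney fees: 30% of $228,570 = $68,571
Total before cap: $228,570 + $68,571 = $297,141
Cap at $191,200: $297,141 exceeds the cap → $191,200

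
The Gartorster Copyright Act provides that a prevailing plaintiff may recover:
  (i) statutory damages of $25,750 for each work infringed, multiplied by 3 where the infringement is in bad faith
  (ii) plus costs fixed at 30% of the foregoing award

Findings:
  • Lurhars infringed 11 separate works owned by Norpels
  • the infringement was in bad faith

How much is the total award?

Statutory damages: 11 × $25,750 = $283,250
Trebled: 3 × $283,250 = $849,750
Costs: 30% of $849,750 = $254,925
Award plus costs: $849,750 + $254,925 = $1,104,675

$1,104,675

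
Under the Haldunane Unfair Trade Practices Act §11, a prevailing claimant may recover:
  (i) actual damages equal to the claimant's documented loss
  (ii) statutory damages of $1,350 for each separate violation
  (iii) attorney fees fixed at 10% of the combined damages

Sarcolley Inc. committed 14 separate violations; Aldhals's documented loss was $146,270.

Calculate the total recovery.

Total recovery: $181,687

Statutory damages: 14 × $1,350 = $18,900
Combined damages: $146,270 + $18,900 = $165,170
Attorney fees: 10% of $165,170 = $16,517
Total recovery: $165,170 + $16,517 = $181,687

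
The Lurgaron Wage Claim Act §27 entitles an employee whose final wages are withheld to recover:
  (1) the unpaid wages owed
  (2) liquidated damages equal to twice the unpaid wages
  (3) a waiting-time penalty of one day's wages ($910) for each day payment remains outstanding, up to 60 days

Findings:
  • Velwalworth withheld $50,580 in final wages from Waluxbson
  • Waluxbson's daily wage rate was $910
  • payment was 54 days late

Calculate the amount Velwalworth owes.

$200,880

Doubled: 2 × $50,580 = $101,160
Penalty days: min(54, 60) = 54
Waiting-time penalty: 54 × $910 = $49,140
Total award: $50,580 + $101,160 + $49,140 = $200,880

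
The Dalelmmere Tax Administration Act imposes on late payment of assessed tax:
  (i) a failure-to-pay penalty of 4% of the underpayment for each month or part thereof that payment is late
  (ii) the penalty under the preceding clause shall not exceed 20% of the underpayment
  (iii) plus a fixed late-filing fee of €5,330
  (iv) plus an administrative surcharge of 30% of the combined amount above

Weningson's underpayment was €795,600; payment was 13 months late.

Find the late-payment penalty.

Accrued rate: 4% × 13 = 52%, capped at 20% → 20%
Failure-to-pay penalty: 20% of €795,600 = €159,120
Penalty before surcharge: €159,120 + €5,330 = €164,450
Administrative surcharge: 30% of €164,450 = €49,335
Total penalty: €164,450 + €49,335 = €213,785

Penalty: €213,785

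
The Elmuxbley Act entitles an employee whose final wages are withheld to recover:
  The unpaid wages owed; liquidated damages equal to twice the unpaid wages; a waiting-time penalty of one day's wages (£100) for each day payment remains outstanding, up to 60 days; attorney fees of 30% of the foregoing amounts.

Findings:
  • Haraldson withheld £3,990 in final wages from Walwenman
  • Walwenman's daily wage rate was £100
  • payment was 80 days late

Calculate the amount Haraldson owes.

£23,361

Doubled: 2 × £3,990 = £7,980
Penalty days: min(80, 60) = 60
Waiting-time penalty: 60 × £100 = £6,000
Subtotal: £3,990 + £7,980 + £6,000 = £17,970
Attorney fees: 30% of £17,970 = £5,391
Total award: £17,970 + £5,391 = £23,361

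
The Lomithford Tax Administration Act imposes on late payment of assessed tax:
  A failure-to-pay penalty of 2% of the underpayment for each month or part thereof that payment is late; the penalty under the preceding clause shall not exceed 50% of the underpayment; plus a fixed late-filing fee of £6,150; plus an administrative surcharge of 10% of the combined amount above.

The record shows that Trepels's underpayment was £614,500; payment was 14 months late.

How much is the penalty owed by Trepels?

Accrued rate: 2% × 14 = 28%, capped at 50% → 28%
Failure-to-pay penalty: 28% of £614,500 = £172,060
Penalty before surcharge: £172,060 + £6,150 = £178,210
Administrative surcharge: 10% of £178,210 = £17,821
Total penalty: £178,210 + £17,821 = £196,031

Penalty: £196,031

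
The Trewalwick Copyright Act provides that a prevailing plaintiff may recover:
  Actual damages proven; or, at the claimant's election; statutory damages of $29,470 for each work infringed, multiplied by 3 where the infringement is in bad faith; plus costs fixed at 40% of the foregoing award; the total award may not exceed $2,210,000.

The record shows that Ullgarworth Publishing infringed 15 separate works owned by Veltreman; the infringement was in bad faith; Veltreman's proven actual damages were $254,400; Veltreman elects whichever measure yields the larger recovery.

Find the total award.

Statutory damages: 15 × $29,470 = $442,050
Trebled: 3 × $442,050 = $1,326,150
Greater of actual damages ($254,400) or enhanced statutory damages ($1,326,150): $1,326,150
Costs: 40% of $1,326,150 = $530,460
Award plus costs: $1,326,150 + $530,460 = $1,856,610
Cap at $2,210,000: $1,856,610 is within the cap, no reduction.

$1,856,610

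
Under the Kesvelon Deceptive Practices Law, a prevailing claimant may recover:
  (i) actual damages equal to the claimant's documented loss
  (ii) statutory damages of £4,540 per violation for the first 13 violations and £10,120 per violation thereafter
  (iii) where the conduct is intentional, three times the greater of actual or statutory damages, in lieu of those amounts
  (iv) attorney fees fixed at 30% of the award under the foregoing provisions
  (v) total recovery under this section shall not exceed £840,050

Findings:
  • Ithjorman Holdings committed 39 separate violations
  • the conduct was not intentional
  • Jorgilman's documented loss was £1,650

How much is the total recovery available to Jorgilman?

First 13 violations: 13 × £4,540 = £59,020
Remaining violations: (39 − 13) × £10,120 = £263,120
Statutory damages: £59,020 + £263,120 = £322,140
Conduct not intentional: the in-lieu enhancement does not apply.
Actual plus statutory damages: £1,650 + £322,140 = £323,790
Attorney fees: 30% of £323,790 = £97,137
Total before cap: £323,790 + £97,137 = £420,927
Cap at £840,050: £420,927 is within the cap, no reduction.

£420,927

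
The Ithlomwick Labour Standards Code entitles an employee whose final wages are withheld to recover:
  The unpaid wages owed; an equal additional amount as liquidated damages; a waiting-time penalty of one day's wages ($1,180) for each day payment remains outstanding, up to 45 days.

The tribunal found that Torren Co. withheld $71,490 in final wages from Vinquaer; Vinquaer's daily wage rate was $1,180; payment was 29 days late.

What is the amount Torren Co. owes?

$177,200

Liquidated damages (equal amount): $71,490
Penalty days: min(29, 45) = 29
Waiting-time penalty: 29 × $1,180 = $34,220
Total award: $71,490 + $71,490 + $34,220 = $177,200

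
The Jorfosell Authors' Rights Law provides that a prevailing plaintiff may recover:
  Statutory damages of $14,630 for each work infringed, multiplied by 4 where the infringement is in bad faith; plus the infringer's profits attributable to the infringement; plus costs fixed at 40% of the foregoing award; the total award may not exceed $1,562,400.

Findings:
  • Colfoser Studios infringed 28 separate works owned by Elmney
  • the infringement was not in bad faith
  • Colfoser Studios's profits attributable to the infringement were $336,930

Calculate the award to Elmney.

Statutory damages: 28 × $14,630 = $409,640
Infringement not in bad faith: no ×4 enhancement.
Combined award: $409,640 + $336,930 = $746,570
Costs: 40% of $746,570 = $298,628
Award plus costs: $746,570 + $298,628 = $1,045,198
Cap at $1,562,400: $1,045,198 is within the cap, no reduction.

$1,045,198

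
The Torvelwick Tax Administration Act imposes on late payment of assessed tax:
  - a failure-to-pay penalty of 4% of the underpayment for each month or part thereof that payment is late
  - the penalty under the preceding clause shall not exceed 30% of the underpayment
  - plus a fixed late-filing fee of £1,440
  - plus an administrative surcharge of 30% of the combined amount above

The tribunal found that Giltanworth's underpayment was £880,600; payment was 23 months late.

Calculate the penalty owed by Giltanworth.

Accrued rate: 4% × 23 = 92%, capped at 30% → 30%
Failure-to-pay penalty: 30% of £880,600 = £264,180
Penalty before surcharge: £264,180 + £1,440 = £265,620
Administrative surcharge: 30% of £265,620 = £79,686
Total penalty: £265,620 + £79,686 = £345,306

Penalty: £345,306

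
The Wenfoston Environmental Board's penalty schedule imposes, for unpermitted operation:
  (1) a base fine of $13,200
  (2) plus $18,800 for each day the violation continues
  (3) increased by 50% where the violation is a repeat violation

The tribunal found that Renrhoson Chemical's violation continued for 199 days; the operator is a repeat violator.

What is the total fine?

$5,631,600

Per-day component: 199 × $18,800 = $3,741,200
Base plus per-day: $13,200 + $3,741,200 = $3,754,400
Enhancement: 50% of $3,754,400 = $1,877,200
Enhanced fine: $3,754,400 + $1,877,200 = $5,631,600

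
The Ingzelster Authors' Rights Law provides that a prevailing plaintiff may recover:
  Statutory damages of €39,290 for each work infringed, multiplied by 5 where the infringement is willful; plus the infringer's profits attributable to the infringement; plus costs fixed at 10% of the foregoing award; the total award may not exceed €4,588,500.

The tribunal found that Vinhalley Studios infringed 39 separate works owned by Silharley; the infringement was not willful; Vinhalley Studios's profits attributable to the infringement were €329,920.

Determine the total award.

€2,048,453

Statutory damages: 39 × €39,290 = €1,532,310
Infringement not willful: no ×5 enhancement.
Combined award: €1,532,310 + €329,920 = €1,862,230
Costs: 10% of €1,862,230 = €186,223
Award plus costs: €1,862,230 + €186,223 = €2,048,453
Cap at €4,588,500: €2,048,453 is within the cap, no reduction.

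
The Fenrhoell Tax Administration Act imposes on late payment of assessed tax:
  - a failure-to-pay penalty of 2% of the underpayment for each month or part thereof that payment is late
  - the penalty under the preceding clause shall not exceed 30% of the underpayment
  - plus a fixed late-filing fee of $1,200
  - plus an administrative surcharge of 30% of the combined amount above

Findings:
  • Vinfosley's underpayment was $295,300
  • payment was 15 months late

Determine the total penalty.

Accrued rate: 2% × 15 = 30%, capped at 30% → 30%
Failure-to-pay penalty: 30% of $295,300 = $88,590
Penalty before surcharge: $88,590 + $1,200 = $89,790
Administrative surcharge: 30% of $89,790 = $26,937
Total penalty: $89,790 + $26,937 = $116,727

Penalty: $116,727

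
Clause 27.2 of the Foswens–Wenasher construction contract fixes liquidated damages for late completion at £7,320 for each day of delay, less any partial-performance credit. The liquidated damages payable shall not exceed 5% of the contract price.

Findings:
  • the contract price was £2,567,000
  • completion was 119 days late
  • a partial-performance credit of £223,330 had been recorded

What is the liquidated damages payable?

Per-day damages: 119 × £7,320 = £871,080
Less partial-performance credit: £871,080 − £223,330 = £647,750
Cap: 5% of £2,567,000 = £128,350
Cap at £128,350: £647,750 exceeds the cap → £128,350

Liquidated damages: £128,350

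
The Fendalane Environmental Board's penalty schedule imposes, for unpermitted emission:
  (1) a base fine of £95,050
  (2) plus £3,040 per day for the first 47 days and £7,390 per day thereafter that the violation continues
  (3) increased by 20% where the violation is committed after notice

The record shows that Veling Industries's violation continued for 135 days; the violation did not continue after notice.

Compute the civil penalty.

£888,250

First 47 days: 47 × £3,040 = £142,880
Remaining days: (135 − 47) × £7,390 = £650,320
Per-day component: £142,880 + £650,320 = £793,200
Base plus per-day: £95,050 + £793,200 = £888,250
The violation did not continue after notice: no 20% increase.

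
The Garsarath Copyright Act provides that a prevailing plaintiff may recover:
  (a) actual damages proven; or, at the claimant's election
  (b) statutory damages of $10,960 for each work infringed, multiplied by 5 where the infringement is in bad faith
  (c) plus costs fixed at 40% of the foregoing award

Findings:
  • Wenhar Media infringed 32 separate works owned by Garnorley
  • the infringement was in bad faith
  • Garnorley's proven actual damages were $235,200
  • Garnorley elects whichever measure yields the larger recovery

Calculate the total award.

Statutory damages: 32 × $10,960 = $350,720
Multiplied by 5: 5 × $350,720 = $1,753,600
Greater of actual damages ($235,200) or enhanced statutory damages ($1,753,600): $1,753,600
Costs: 40% of $1,753,600 = $701,440
Award plus costs: $1,753,600 + $701,440 = $2,455,040

Award: $2,455,040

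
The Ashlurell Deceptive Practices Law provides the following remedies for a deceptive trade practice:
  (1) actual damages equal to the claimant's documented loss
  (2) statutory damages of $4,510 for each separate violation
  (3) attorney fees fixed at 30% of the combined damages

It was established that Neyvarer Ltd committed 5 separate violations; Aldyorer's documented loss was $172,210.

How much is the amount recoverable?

$253,188

Statutory damages: 5 × $4,510 = $22,550
Combined damages: $172,210 + $22,550 = $194,760
Attorney fees: 30% of $194,760 = $58,428
Total recovery: $194,760 + $58,428 = $253,188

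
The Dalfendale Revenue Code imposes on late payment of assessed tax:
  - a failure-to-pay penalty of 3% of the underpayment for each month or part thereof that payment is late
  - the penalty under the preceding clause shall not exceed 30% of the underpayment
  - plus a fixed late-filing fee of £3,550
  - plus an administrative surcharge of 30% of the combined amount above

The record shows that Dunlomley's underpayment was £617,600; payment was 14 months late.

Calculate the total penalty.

£245,479

Accrued rate: 3% × 14 = 42%, capped at 30% → 30%
Failure-to-pay penalty: 30% of £617,600 = £185,280
Penalty before surcharge: £185,280 + £3,550 = £188,830
Administrative surcharge: 30% of £188,830 = £56,649
Total penalty: £188,830 + £56,649 = £245,479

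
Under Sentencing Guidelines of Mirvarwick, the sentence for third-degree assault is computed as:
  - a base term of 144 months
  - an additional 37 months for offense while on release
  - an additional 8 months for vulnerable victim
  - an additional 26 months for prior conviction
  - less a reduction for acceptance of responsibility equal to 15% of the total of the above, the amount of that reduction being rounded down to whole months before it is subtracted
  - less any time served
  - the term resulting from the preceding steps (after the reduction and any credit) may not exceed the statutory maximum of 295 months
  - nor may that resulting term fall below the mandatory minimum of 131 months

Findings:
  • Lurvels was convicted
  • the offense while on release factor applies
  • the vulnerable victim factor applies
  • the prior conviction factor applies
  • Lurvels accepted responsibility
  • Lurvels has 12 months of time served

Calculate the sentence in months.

Offense while on release enhancement: +37 months
Vulnerable victim enhancement: +8 months
Prior conviction enhancement: +26 months
Adjusted term: 144 months + 37 months + 8 months + 26 months = 215 months
Acceptance of responsibility reduction: 15% of 215 months = 32 months (rounded down)
After reduction: 215 − 32 = 183 months
Less time served: 183 months − 12 months = 171 months
Cap at 295 months: 171 months is within the cap, no reduction.
Minimum 131 months: 171 months meets the minimum, no increase.

171 months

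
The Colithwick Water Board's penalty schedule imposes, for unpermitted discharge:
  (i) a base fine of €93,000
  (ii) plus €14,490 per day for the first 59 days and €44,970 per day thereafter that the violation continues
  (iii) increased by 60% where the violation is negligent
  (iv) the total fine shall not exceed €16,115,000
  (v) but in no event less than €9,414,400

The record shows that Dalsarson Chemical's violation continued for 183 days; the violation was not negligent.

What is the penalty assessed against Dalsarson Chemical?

First 59 days: 59 × €14,490 = €854,910
Remaining days: (183 − 59) × €44,970 = €5,576,280
Per-day component: €854,910 + €5,576,280 = €6,431,190
Base plus per-day: €93,000 + €6,431,190 = €6,524,190
The violation was not negligent: no 60% increase.
Cap at €16,115,000: €6,524,190 is within the cap, no reduction.
Minimum €9,414,400: €6,524,190 is below the minimum → €9,414,400

€9,414,400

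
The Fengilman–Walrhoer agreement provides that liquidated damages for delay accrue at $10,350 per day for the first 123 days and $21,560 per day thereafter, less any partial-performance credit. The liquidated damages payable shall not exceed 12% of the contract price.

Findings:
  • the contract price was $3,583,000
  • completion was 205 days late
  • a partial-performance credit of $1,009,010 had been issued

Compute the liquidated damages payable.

First 123 days: 123 × $10,350 = $1,273,050
Remaining days: (205 − 123) × $21,560 = $1,767,920
Accrued per-day damages: $1,273,050 + $1,767,920 = $3,040,970
Less partial-performance credit: $3,040,970 − $1,009,010 = $2,031,960
Cap: 12% of $3,583,000 = $429,960
Cap at $429,960: $2,031,960 exceeds the cap → $429,960

$429,960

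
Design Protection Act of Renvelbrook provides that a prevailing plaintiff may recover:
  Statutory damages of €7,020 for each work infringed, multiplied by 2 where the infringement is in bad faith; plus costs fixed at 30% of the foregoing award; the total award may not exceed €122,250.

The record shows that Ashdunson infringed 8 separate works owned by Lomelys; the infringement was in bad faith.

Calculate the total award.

€122,250

Statutory damages: 8 × €7,020 = €56,160
Doubled: 2 × €56,160 = €112,320
Costs: 30% of €112,320 = €33,696
Award plus costs: €112,320 + €33,696 = €146,016
Cap at €122,250: €146,016 exceeds the cap → €122,250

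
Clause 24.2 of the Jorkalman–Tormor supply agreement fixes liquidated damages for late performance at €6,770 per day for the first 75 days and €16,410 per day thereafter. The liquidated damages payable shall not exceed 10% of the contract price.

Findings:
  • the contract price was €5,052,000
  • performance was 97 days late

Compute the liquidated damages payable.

Liquidated damages: €505,200

First 75 days: 75 × €6,770 = €507,750
Remaining days: (97 − 75) × €16,410 = €361,020
Accrued per-day damages: €507,750 + €361,020 = €868,770
Cap: 10% of €5,052,000 = €505,200
Cap at €505,200: €868,770 exceeds the cap → €505,200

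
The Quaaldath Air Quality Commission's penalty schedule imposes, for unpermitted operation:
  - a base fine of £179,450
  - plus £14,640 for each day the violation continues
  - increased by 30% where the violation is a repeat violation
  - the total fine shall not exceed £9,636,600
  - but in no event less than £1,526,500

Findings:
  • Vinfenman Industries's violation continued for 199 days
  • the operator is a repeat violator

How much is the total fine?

Per-day component: 199 × £14,640 = £2,913,360
Base plus per-day: £179,450 + £2,913,360 = £3,092,810
Enhancement: 30% of £3,092,810 = £927,843
Enhanced fine: £3,092,810 + £927,843 = £4,020,653
Cap at £9,636,600: £4,020,653 is within the cap, no reduction.
Minimum £1,526,500: £4,020,653 meets the minimum, no increase.

£4,020,653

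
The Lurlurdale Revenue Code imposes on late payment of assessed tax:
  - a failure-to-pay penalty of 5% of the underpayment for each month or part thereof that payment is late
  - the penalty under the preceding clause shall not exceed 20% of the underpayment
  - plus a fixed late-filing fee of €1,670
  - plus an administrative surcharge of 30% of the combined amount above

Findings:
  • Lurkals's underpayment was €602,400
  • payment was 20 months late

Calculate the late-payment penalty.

Accrued rate: 5% × 20 = 100%, capped at 20% → 20%
Failure-to-pay penalty: 20% of €602,400 = €120,480
Penalty before surcharge: €120,480 + €1,670 = €122,150
Administrative surcharge: 30% of €122,150 = €36,645
Total penalty: €122,150 + €36,645 = €158,795

€158,795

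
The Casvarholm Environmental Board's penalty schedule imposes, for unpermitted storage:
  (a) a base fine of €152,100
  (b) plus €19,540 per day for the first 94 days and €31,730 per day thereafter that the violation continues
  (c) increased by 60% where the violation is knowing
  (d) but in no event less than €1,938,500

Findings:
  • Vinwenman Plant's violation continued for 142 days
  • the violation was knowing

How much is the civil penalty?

First 94 days: 94 × €19,540 = €1,836,760
Remaining days: (142 − 94) × €31,730 = €1,523,040
Per-day component: €1,836,760 + €1,523,040 = €3,359,800
Base plus per-day: €152,100 + €3,359,800 = €3,511,900
Enhancement: 60% of €3,511,900 = €2,107,140
Enhanced fine: €3,511,900 + €2,107,140 = €5,619,040
Minimum €1,938,500: €5,619,040 meets the minimum, no increase.

€5,619,040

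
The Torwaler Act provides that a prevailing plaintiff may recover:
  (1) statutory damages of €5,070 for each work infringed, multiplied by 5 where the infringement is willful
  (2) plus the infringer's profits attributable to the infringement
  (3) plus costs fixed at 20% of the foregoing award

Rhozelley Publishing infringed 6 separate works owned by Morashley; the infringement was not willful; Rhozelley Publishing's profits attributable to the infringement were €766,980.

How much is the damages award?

€956,880

Statutory damages: 6 × €5,070 = €30,420
Infringement not willful: no ×5 enhancement.
Combined award: €30,420 + €766,980 = €797,400
Costs: 20% of €797,400 = €159,480
Award plus costs: €797,400 + €159,480 = €956,880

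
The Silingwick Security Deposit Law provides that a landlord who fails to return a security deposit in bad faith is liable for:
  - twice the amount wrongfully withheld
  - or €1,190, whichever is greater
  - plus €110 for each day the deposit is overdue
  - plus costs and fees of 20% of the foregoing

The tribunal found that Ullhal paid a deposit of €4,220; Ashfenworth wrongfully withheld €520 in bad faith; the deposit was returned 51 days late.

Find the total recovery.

€8,160

Doubled: 2 × €520 = €1,040
Minimum €1,190: €1,040 is below the minimum → €1,190
Late-return penalty: 51 × €110 = €5,610
Damages plus late penalty: €1,190 + €5,610 = €6,800
Costs and fees: 20% of €6,800 = €1,360
Total recovery: €6,800 + €1,360 = €8,160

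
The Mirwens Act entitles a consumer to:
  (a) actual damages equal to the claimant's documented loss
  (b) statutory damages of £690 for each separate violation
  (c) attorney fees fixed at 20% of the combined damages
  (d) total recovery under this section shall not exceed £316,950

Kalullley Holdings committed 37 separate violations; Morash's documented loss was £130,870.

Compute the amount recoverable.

Statutory damages: 37 × £690 = £25,530
Combined damages: £130,870 + £25,530 = £156,400
Attorney fees: 20% of £156,400 = £31,280
Total before cap: £156,400 + £31,280 = £187,680
Cap at £316,950: £187,680 is within the cap, no reduction.

Total recovery: £187,680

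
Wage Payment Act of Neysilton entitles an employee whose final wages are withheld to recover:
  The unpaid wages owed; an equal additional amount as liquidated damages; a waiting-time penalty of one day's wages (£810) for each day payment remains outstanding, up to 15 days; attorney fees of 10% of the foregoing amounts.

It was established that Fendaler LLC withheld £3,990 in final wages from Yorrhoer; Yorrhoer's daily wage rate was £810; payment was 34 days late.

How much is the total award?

Liquidated damages (equal amount): £3,990
Penalty days: min(34, 15) = 15
Waiting-time penalty: 15 × £810 = £12,150
Subtotal: £3,990 + £3,990 + £12,150 = £20,130
Attorney fees: 10% of £20,130 = £2,013
Total award: £20,130 + £2,013 = £22,143

£22,143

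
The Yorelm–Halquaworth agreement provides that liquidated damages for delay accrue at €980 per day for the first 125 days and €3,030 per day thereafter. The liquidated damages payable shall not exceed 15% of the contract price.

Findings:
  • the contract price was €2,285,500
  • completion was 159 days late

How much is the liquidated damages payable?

€225,520

First 125 days: 125 × €980 = €122,500
Remaining days: (159 − 125) × €3,030 = €103,020
Accrued per-day damages: €122,500 + €103,020 = €225,520
Cap: 15% of €2,285,500 = €342,825
Cap at €342,825: €225,520 is within the cap, no reduction.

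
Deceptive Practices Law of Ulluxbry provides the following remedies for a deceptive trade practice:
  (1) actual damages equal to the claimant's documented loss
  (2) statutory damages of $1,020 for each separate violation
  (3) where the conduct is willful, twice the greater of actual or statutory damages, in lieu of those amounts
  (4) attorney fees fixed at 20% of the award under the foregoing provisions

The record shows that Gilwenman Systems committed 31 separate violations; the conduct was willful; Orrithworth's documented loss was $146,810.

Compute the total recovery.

Statutory damages: 31 × $1,020 = $31,620
Greater of actual damages ($146,810) or statutory damages ($31,620): $146,810
Doubled: 2 × $146,810 = $293,620
Attorney fees: 20% of $293,620 = $58,724
Total recovery: $293,620 + $58,724 = $352,344

$352,344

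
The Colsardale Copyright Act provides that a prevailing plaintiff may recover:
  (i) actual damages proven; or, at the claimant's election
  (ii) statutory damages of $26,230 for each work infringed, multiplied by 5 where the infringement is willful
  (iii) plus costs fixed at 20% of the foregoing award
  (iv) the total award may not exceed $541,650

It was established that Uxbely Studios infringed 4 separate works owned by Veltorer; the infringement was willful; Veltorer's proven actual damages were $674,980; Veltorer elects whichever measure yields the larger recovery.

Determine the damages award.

Statutory damages: 4 × $26,230 = $104,920
Multiplied by 5: 5 × $104,920 = $524,600
Greater of actual damages ($674,980) or enhanced statutory damages ($524,600): $674,980
Costs: 20% of $674,980 = $134,996
Award plus costs: $674,980 + $134,996 = $809,976
Cap at $541,650: $809,976 exceeds the cap → $541,650

$541,650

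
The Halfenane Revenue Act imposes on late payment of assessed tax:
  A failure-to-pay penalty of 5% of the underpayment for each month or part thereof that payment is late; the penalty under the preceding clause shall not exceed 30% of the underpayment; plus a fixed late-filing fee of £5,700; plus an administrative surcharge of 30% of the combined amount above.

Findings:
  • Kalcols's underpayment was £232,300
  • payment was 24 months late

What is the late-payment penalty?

Accrued rate: 5% × 24 = 120%, capped at 30% → 30%
Failure-to-pay penalty: 30% of £232,300 = £69,690
Penalty before surcharge: £69,690 + £5,700 = £75,390
Administrative surcharge: 30% of £75,390 = £22,617
Total penalty: £75,390 + £22,617 = £98,007

£98,007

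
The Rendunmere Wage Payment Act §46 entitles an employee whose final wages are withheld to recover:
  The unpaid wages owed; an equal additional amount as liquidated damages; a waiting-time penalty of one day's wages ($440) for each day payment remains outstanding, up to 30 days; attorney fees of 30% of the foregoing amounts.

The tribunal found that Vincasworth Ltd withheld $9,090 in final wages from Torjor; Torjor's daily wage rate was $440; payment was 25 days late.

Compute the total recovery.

Liquidated damages (equal amount): $9,090
Penalty days: min(25, 30) = 25
Waiting-time penalty: 25 × $440 = $11,000
Subtotal: $9,090 + $9,090 + $11,000 = $29,180
Attorney fees: 30% of $29,180 = $8,754
Total award: $29,180 + $8,754 = $37,934

$37,934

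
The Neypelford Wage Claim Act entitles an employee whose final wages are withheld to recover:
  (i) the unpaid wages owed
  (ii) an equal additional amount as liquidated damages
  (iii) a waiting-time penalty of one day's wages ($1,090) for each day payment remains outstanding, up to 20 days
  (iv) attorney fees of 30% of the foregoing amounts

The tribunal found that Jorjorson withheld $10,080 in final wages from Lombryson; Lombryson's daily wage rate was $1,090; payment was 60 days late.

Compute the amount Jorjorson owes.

Liquidated damages (equal amount): $10,080
Penalty days: min(60, 20) = 20
Waiting-time penalty: 20 × $1,090 = $21,800
Subtotal: $10,080 + $10,080 + $21,800 = $41,960
Attorney fees: 30% of $41,960 = $12,588
Total award: $41,960 + $12,588 = $54,548

$54,548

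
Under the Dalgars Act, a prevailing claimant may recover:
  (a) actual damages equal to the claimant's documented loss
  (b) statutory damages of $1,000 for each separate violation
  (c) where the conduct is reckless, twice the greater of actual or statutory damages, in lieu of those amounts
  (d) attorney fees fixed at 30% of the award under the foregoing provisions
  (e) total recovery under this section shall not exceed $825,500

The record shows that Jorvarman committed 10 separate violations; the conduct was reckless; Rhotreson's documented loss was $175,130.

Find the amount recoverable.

$455,338

Statutory damages: 10 × $1,000 = $10,000
Greater of actual damages ($175,130) or statutory damages ($10,000): $175,130
Doubled: 2 × $175,130 = $350,260
Attorney fees: 30% of $350,260 = $105,078
Total before cap: $350,260 + $105,078 = $455,338
Cap at $825,500: $455,338 is within the cap, no reduction.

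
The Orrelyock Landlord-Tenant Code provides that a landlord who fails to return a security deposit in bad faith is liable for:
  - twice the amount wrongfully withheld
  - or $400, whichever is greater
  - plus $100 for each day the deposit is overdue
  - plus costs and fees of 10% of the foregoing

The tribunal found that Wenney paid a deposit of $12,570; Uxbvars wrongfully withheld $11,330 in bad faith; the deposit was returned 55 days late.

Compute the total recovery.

Doubled: 2 × $11,330 = $22,660
Minimum $400: $22,660 meets the minimum, no increase.
Late-return penalty: 55 × $100 = $5,500
Damages plus late penalty: $22,660 + $5,500 = $28,160
Costs and fees: 10% of $28,160 = $2,816
Total recovery: $28,160 + $2,816 = $30,976

$30,976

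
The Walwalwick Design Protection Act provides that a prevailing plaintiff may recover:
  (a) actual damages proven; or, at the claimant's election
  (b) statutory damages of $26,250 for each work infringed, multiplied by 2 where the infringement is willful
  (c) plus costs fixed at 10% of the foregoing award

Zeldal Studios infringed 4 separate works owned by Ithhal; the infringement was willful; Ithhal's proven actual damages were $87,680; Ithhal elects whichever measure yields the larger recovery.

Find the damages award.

Statutory damages: 4 × $26,250 = $105,000
Doubled: 2 × $105,000 = $210,000
Greater of actual damages ($87,680) or enhanced statutory damages ($210,000): $210,000
Costs: 10% of $210,000 = $21,000
Award plus costs: $210,000 + $21,000 = $231,000

$231,000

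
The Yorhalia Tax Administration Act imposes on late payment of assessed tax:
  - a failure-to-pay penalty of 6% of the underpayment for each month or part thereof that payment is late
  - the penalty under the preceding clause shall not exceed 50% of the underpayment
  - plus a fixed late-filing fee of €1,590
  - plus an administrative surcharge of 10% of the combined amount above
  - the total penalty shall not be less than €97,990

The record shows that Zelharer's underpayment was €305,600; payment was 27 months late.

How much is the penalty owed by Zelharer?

€169,829

Accrued rate: 6% × 27 = 162%, capped at 50% → 50%
Failure-to-pay penalty: 50% of €305,600 = €152,800
Penalty before surcharge: €152,800 + €1,590 = €154,390
Administrative surcharge: 10% of €154,390 = €15,439
Total penalty: €154,390 + €15,439 = €169,829
Minimum €97,990: €169,829 meets the minimum, no increase.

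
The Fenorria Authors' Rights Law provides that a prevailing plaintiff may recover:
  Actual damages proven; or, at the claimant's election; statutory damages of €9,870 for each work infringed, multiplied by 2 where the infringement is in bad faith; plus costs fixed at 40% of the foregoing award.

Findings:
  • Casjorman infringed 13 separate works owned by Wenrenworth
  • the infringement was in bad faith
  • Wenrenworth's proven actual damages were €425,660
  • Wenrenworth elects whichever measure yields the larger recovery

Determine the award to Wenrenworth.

€595,924

Statutory damages: 13 × €9,870 = €128,310
Doubled: 2 × €128,310 = €256,620
Greater of actual damages (€425,660) or enhanced statutory damages (€256,620): €425,660
Costs: 40% of €425,660 = €170,264
Award plus costs: €425,660 + €170,264 = €595,924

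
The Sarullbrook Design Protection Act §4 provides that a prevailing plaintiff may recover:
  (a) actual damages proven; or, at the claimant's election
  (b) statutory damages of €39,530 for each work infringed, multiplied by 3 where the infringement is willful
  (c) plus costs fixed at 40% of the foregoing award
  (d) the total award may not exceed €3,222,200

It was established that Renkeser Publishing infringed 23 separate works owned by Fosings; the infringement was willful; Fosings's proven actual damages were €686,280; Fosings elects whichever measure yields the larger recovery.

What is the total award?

Statutory damages: 23 × €39,530 = €909,190
Trebled: 3 × €909,190 = €2,727,570
Greater of actual damages (€686,280) or enhanced statutory damages (€2,727,570): €2,727,570
Costs: 40% of €2,727,570 = €1,091,028
Award plus costs: €2,727,570 + €1,091,028 = €3,818,598
Cap at €3,222,200: €3,818,598 exceeds the cap → €3,222,200

€3,222,200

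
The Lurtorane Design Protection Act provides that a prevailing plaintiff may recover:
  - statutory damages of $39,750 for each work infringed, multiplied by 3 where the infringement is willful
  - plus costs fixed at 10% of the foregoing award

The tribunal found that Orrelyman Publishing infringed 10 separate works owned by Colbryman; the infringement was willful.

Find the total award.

$1,311,750

Statutory damages: 10 × $39,750 = $397,500
Trebled: 3 × $397,500 = $1,192,500
Costs: 10% of $1,192,500 = $119,250
Award plus costs: $1,192,500 + $119,250 = $1,311,750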